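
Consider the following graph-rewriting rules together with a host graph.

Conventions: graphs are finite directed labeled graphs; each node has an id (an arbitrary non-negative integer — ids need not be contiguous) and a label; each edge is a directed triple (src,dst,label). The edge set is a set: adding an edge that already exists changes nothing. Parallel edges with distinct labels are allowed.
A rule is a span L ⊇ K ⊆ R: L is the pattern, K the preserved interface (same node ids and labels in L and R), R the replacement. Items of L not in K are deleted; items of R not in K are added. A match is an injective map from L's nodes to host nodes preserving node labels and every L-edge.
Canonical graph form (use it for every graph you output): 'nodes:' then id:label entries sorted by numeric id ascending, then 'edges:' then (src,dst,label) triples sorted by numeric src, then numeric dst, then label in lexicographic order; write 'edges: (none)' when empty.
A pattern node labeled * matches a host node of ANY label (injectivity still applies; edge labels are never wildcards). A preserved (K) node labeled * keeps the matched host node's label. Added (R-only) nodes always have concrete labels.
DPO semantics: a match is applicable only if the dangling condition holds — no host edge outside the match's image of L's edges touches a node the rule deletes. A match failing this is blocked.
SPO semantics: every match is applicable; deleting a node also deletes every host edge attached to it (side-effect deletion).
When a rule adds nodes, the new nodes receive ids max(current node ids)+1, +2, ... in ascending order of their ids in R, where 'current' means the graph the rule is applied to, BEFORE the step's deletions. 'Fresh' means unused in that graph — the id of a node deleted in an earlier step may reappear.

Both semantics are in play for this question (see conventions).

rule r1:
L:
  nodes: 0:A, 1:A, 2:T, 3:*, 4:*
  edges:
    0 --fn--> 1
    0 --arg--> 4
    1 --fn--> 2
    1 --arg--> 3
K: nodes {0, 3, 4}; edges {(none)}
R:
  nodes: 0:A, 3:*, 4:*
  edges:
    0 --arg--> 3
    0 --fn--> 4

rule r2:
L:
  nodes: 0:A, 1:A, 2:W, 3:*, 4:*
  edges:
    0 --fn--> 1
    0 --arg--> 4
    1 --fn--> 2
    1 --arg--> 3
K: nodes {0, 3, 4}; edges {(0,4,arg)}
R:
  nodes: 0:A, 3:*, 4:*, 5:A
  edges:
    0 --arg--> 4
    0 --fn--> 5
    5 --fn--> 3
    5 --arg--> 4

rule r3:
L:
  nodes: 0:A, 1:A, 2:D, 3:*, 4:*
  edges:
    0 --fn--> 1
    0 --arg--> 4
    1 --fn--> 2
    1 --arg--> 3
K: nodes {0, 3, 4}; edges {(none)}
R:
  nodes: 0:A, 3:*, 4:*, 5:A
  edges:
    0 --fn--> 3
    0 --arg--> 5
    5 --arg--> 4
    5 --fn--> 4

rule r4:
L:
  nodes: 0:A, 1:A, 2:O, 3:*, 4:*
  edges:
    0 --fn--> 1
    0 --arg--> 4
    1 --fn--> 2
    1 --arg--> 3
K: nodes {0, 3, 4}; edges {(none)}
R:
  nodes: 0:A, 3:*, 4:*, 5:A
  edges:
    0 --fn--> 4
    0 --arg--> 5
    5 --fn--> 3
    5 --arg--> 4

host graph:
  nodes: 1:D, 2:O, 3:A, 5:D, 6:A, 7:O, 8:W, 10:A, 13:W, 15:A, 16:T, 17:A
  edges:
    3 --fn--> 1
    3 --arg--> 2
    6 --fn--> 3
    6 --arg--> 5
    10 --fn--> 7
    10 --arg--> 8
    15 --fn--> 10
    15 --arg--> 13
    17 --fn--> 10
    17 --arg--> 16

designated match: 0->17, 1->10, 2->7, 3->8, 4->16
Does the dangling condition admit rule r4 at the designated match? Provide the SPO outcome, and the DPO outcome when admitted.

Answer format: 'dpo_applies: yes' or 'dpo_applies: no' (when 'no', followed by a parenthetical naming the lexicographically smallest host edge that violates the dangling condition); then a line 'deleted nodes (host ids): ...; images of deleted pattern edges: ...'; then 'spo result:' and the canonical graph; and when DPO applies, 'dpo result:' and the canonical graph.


dpo_applies: no
(the rule deletes node 10, which keeps host edge (15,10,fn) outside the match image — the dangling condition fails, DPO blocks; SPO proceeds and side-deletes such edges)
deleted nodes (host ids): 7, 10; images of deleted pattern edges: (10,7,fn); (10,8,arg); (17,10,fn); (17,16,arg)
spo result:
nodes: 1:D, 2:O, 3:A, 5:D, 6:A, 8:W, 13:W, 15:A, 16:T, 17:A, 18:A
edges: (3,1,fn); (3,2,arg); (6,3,fn); (6,5,arg); (15,13,arg); (17,16,fn); (17,18,arg); (18,8,fn); (18,16,arg)


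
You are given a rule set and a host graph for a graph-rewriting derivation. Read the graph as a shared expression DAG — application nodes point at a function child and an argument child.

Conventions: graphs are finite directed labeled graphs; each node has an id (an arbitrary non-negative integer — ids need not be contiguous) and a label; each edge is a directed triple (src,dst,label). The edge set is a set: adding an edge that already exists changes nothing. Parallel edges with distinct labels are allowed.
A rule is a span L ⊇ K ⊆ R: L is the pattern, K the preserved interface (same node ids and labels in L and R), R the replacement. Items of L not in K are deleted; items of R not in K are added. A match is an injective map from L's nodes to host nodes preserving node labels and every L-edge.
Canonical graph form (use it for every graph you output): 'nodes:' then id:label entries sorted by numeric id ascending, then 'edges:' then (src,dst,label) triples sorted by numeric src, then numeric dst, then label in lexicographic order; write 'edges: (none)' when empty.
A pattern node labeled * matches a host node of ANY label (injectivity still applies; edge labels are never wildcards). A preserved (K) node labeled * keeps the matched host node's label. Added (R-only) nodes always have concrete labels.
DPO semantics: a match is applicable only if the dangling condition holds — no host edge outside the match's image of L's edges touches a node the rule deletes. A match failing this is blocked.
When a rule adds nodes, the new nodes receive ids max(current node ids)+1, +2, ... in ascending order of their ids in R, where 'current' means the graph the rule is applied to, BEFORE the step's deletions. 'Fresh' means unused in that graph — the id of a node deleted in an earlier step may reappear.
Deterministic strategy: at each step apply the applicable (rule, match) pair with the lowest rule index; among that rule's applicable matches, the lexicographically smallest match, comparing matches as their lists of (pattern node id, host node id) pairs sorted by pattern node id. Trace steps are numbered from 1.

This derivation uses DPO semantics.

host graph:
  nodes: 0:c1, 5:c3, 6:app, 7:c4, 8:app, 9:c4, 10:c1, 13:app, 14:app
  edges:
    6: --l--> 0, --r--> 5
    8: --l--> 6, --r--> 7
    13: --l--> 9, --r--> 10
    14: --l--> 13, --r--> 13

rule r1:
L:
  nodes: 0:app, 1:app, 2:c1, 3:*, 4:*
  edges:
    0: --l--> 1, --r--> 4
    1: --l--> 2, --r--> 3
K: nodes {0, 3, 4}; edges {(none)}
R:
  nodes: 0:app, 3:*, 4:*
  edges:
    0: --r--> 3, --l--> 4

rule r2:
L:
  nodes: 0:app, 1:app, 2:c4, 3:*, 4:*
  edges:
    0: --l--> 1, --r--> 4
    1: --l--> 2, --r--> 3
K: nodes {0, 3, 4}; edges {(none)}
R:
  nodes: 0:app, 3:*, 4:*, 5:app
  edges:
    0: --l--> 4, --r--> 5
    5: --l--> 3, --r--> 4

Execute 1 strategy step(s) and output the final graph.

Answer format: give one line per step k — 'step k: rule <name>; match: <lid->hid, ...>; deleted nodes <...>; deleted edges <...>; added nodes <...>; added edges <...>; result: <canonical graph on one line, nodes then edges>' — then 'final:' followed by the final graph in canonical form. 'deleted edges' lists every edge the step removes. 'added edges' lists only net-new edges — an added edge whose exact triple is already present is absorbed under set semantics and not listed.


step 1: rule r1; match: 0->8, 1->6, 2->0, 3->5, 4->7; deleted nodes 0, 6; deleted edges (6,0,l); (6,5,r); (8,6,l); (8,7,r); added nodes (none); added edges (8,5,r); (8,7,l); result: nodes: 5:c3, 7:c4, 8:app, 9:c4, 10:c1, 13:app, 14:app edges: (8,5,r); (8,7,l); (13,9,l); (13,10,r); (14,13,l); (14,13,r)
final:
nodes: 5:c3, 7:c4, 8:app, 9:c4, 10:c1, 13:app, 14:app
edges: (8,5,r); (8,7,l); (13,9,l); (13,10,r); (14,13,l); (14,13,r)


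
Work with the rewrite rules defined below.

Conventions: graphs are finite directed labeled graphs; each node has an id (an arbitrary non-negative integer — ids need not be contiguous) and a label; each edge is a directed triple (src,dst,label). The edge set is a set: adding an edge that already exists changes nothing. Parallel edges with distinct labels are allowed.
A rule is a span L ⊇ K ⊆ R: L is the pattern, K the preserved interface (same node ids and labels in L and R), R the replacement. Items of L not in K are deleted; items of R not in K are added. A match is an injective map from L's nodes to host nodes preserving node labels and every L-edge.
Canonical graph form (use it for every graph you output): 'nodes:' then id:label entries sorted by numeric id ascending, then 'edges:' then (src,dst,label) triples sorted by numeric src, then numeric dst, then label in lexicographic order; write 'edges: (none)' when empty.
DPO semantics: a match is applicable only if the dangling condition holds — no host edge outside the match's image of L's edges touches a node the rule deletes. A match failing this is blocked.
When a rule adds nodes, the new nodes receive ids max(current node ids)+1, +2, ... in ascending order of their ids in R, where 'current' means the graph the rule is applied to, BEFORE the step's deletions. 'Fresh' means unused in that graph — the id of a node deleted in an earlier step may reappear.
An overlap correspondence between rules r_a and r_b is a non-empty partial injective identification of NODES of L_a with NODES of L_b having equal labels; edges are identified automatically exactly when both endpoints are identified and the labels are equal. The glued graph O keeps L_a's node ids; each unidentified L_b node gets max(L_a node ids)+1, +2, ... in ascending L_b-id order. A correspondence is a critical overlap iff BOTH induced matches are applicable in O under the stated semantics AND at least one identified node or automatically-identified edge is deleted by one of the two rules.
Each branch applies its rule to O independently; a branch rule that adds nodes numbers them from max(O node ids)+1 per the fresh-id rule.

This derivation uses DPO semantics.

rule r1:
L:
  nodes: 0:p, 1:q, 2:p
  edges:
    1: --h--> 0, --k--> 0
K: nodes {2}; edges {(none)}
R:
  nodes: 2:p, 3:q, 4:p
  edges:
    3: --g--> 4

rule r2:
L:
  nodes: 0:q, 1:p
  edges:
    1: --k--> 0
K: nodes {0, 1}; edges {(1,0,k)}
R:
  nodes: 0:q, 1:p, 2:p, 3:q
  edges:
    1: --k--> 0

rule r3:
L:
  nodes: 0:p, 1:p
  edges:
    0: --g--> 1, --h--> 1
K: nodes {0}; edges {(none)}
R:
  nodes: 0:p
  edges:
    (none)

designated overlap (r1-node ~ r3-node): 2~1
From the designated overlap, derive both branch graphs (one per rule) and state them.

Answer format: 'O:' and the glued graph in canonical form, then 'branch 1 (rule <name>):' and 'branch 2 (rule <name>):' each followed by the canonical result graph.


O:
nodes: 0:p, 1:q, 2:p, 3:p
edges: (1,0,h); (1,0,k); (3,2,g); (3,2,h)
branch 1 (rule r1):
nodes: 2:p, 3:p, 4:q, 5:p
edges: (3,2,g); (3,2,h); (4,5,g)
branch 2 (rule r3):
nodes: 0:p, 1:q, 3:p
edges: (1,0,h); (1,0,k)


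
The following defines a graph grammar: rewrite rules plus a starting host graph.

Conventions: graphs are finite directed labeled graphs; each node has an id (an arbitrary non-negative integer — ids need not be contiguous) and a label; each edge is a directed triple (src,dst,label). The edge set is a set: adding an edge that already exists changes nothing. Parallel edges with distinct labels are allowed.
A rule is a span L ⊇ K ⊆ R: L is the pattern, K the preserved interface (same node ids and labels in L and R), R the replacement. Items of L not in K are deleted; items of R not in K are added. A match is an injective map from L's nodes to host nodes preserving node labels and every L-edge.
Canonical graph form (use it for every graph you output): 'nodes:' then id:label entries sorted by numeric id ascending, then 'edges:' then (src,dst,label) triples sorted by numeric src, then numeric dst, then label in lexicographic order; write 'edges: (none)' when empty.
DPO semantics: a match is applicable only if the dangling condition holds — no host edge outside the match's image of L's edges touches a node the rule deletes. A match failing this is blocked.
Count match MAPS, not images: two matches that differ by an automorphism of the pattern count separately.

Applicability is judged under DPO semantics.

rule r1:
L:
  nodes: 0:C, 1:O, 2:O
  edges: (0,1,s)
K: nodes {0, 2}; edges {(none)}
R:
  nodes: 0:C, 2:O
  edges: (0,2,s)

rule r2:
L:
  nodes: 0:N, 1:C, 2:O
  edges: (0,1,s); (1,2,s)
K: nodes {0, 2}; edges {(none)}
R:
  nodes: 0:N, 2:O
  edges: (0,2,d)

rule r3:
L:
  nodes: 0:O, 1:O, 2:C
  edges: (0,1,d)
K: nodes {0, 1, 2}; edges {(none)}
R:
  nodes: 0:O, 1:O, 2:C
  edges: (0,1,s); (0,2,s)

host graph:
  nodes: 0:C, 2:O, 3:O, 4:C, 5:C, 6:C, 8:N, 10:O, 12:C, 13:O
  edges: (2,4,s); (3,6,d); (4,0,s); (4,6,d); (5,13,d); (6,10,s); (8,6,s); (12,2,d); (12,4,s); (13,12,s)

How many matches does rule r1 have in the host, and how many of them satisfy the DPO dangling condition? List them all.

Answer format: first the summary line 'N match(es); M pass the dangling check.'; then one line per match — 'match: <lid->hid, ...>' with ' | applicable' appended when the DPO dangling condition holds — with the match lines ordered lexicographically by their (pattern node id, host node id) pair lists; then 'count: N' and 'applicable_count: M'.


3 match(es); 3 pass the dangling check.
match: 0->6, 1->10, 2->2 | applicable
match: 0->6, 1->10, 2->3 | applicable
match: 0->6, 1->10, 2->13 | applicable
count: 3
applicable_count: 3


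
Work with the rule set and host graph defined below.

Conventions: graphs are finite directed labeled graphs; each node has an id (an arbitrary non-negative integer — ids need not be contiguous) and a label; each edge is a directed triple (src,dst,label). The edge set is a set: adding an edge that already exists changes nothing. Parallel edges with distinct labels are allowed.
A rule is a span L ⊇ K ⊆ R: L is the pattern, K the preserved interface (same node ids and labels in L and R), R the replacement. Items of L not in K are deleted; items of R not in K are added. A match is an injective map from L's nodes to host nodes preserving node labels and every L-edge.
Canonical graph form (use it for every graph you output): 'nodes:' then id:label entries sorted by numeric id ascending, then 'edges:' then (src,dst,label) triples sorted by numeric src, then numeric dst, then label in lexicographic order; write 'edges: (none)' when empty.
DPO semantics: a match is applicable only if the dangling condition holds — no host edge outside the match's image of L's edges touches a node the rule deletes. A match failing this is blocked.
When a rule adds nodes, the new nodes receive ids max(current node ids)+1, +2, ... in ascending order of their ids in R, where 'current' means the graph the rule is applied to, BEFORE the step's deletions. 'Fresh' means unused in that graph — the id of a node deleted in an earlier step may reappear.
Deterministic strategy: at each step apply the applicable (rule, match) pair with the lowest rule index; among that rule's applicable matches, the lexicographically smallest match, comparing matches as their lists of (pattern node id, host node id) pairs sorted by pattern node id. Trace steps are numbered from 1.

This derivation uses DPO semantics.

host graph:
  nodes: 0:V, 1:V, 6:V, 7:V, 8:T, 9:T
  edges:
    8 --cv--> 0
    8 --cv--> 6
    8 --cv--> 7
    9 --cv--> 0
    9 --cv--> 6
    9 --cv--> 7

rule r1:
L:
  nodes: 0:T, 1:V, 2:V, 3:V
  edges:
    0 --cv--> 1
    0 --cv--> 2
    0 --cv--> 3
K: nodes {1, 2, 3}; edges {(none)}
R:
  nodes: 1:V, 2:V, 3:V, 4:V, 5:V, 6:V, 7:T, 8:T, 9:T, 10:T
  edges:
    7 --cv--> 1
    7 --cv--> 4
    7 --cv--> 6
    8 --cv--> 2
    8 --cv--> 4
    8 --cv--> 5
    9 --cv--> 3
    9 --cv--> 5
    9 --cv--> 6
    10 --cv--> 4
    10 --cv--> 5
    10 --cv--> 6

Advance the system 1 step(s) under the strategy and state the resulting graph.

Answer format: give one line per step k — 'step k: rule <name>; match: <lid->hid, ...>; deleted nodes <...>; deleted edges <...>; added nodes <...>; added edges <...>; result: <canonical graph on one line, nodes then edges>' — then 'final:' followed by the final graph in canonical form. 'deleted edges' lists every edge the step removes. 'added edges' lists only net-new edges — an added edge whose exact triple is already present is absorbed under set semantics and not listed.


step 1: rule r1; match: 0->8, 1->0, 2->6, 3->7; deleted nodes 8; deleted edges (8,0,cv); (8,6,cv); (8,7,cv); added nodes 10, 11, 12, 13, 14, 15, 16; added edges (13,0,cv); (13,10,cv); (13,12,cv); (14,6,cv); (14,10,cv); (14,11,cv); (15,7,cv); (15,11,cv); (15,12,cv); (16,10,cv); (16,11,cv); (16,12,cv); result: nodes: 0:V, 1:V, 6:V, 7:V, 9:T, 10:V, 11:V, 12:V, 13:T, 14:T, 15:T, 16:T edges: (9,0,cv); (9,6,cv); (9,7,cv); (13,0,cv); (13,10,cv); (13,12,cv); (14,6,cv); (14,10,cv); (14,11,cv); (15,7,cv); (15,11,cv); (15,12,cv); (16,10,cv); (16,11,cv); (16,12,cv)
final:
nodes: 0:V, 1:V, 6:V, 7:V, 9:T, 10:V, 11:V, 12:V, 13:T, 14:T, 15:T, 16:T
edges: (9,0,cv); (9,6,cv); (9,7,cv); (13,0,cv); (13,10,cv); (13,12,cv); (14,6,cv); (14,10,cv); (14,11,cv); (15,7,cv); (15,11,cv); (15,12,cv); (16,10,cv); (16,11,cv); (16,12,cv)


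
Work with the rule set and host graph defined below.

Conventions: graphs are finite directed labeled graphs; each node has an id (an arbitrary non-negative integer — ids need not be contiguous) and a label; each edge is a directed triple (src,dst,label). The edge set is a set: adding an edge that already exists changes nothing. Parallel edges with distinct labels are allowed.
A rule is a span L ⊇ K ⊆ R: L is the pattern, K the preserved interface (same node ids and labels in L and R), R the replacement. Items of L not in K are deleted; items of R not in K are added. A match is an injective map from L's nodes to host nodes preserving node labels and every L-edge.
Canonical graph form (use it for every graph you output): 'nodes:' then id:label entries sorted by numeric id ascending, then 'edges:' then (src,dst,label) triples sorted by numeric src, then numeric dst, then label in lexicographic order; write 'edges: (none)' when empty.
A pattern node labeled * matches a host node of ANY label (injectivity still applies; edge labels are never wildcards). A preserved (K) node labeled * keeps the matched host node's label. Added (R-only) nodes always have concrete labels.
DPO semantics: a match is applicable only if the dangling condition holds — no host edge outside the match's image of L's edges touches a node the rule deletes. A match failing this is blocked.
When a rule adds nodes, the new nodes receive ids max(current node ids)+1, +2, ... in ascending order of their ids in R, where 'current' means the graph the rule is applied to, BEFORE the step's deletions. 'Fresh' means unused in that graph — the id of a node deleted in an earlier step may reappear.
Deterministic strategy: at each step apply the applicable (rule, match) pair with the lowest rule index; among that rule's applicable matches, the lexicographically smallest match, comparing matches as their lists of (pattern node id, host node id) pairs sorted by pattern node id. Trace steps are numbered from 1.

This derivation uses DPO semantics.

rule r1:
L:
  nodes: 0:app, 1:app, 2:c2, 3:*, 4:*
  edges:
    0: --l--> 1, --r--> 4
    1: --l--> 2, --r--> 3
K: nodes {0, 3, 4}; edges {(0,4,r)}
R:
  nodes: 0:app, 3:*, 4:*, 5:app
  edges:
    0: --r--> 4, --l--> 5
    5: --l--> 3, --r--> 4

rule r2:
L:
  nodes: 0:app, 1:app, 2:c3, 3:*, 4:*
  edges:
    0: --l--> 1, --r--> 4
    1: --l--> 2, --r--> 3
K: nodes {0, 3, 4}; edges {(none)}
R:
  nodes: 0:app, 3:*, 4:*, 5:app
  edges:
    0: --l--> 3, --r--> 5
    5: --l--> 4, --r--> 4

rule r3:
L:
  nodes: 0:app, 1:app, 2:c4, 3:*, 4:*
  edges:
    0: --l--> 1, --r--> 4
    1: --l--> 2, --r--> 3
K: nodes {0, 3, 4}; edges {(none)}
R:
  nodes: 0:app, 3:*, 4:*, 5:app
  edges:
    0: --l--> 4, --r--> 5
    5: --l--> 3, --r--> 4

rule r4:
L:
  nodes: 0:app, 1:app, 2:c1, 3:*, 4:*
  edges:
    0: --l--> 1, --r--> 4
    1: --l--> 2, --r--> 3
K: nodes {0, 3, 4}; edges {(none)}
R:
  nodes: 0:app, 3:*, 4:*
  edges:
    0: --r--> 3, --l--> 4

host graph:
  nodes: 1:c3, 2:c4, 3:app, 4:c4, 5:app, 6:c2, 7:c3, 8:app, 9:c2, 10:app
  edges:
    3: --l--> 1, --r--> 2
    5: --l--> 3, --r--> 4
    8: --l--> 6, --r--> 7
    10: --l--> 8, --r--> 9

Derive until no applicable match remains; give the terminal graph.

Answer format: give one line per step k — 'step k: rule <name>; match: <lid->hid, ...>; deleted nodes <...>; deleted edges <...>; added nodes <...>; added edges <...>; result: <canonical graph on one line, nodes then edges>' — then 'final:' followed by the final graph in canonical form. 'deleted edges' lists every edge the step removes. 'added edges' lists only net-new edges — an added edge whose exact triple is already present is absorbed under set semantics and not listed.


step 1: rule r1; match: 0->10, 1->8, 2->6, 3->7, 4->9; deleted nodes 6, 8; deleted edges (8,6,l); (8,7,r); (10,8,l); added nodes 11; added edges (10,11,l); (11,7,l); (11,9,r); result: nodes: 1:c3, 2:c4, 3:app, 4:c4, 5:app, 7:c3, 9:c2, 10:app, 11:app edges: (3,1,l); (3,2,r); (5,3,l); (5,4,r); (10,9,r); (10,11,l); (11,7,l); (11,9,r)
step 2: rule r2; match: 0->5, 1->3, 2->1, 3->2, 4->4; deleted nodes 1, 3; deleted edges (3,1,l); (3,2,r); (5,3,l); (5,4,r); added nodes 12; added edges (5,2,l); (5,12,r); (12,4,l); (12,4,r); result: nodes: 2:c4, 4:c4, 5:app, 7:c3, 9:c2, 10:app, 11:app, 12:app edges: (5,2,l); (5,12,r); (10,9,r); (10,11,l); (11,7,l); (11,9,r); (12,4,l); (12,4,r)
final:
nodes: 2:c4, 4:c4, 5:app, 7:c3, 9:c2, 10:app, 11:app, 12:app
edges: (5,2,l); (5,12,r); (10,9,r); (10,11,l); (11,7,l); (11,9,r); (12,4,l); (12,4,r)


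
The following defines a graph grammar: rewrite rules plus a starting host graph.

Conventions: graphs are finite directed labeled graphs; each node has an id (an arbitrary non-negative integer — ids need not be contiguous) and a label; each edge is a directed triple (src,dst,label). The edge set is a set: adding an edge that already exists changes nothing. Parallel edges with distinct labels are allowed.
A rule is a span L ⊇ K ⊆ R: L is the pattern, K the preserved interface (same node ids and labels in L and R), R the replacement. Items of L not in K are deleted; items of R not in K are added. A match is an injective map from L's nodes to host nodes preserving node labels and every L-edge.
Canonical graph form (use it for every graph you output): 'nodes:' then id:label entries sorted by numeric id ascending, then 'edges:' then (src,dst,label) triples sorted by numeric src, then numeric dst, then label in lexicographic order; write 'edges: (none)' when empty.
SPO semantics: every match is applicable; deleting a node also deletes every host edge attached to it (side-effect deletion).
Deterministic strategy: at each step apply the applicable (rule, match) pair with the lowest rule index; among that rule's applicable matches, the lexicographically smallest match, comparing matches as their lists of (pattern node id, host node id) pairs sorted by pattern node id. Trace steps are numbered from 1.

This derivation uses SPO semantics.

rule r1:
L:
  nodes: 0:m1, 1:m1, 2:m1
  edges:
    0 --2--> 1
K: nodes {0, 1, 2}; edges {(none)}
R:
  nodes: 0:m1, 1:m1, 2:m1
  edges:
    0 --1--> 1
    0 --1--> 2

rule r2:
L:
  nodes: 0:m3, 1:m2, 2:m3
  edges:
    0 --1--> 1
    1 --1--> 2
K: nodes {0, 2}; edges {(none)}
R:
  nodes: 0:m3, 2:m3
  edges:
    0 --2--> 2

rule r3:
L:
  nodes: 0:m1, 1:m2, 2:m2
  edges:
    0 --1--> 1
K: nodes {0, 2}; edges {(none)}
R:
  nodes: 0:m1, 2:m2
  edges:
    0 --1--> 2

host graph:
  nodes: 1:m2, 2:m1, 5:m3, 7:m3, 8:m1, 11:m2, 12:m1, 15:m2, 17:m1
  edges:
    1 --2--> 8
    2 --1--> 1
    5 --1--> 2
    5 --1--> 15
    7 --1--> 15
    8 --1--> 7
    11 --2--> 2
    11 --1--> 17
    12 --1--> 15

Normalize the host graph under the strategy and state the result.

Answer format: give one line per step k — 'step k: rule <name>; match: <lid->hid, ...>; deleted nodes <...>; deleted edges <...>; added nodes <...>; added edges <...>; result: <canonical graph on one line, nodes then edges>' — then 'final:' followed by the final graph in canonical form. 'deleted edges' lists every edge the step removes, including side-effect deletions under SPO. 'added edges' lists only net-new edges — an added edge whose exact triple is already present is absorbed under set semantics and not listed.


step 1: rule r3; match: 0->2, 1->1, 2->11; deleted nodes 1; deleted edges (1,8,2); (2,1,1); added nodes (none); added edges (2,11,1); result: nodes: 2:m1, 5:m3, 7:m3, 8:m1, 11:m2, 12:m1, 15:m2, 17:m1 edges: (2,11,1); (5,2,1); (5,15,1); (7,15,1); (8,7,1); (11,2,2); (11,17,1); (12,15,1)
step 2: rule r3; match: 0->2, 1->11, 2->15; deleted nodes 11; deleted edges (2,11,1); (11,2,2); (11,17,1); added nodes (none); added edges (2,15,1); result: nodes: 2:m1, 5:m3, 7:m3, 8:m1, 12:m1, 15:m2, 17:m1 edges: (2,15,1); (5,2,1); (5,15,1); (7,15,1); (8,7,1); (12,15,1)
final:
nodes: 2:m1, 5:m3, 7:m3, 8:m1, 12:m1, 15:m2, 17:m1
edges: (2,15,1); (5,2,1); (5,15,1); (7,15,1); (8,7,1); (12,15,1)


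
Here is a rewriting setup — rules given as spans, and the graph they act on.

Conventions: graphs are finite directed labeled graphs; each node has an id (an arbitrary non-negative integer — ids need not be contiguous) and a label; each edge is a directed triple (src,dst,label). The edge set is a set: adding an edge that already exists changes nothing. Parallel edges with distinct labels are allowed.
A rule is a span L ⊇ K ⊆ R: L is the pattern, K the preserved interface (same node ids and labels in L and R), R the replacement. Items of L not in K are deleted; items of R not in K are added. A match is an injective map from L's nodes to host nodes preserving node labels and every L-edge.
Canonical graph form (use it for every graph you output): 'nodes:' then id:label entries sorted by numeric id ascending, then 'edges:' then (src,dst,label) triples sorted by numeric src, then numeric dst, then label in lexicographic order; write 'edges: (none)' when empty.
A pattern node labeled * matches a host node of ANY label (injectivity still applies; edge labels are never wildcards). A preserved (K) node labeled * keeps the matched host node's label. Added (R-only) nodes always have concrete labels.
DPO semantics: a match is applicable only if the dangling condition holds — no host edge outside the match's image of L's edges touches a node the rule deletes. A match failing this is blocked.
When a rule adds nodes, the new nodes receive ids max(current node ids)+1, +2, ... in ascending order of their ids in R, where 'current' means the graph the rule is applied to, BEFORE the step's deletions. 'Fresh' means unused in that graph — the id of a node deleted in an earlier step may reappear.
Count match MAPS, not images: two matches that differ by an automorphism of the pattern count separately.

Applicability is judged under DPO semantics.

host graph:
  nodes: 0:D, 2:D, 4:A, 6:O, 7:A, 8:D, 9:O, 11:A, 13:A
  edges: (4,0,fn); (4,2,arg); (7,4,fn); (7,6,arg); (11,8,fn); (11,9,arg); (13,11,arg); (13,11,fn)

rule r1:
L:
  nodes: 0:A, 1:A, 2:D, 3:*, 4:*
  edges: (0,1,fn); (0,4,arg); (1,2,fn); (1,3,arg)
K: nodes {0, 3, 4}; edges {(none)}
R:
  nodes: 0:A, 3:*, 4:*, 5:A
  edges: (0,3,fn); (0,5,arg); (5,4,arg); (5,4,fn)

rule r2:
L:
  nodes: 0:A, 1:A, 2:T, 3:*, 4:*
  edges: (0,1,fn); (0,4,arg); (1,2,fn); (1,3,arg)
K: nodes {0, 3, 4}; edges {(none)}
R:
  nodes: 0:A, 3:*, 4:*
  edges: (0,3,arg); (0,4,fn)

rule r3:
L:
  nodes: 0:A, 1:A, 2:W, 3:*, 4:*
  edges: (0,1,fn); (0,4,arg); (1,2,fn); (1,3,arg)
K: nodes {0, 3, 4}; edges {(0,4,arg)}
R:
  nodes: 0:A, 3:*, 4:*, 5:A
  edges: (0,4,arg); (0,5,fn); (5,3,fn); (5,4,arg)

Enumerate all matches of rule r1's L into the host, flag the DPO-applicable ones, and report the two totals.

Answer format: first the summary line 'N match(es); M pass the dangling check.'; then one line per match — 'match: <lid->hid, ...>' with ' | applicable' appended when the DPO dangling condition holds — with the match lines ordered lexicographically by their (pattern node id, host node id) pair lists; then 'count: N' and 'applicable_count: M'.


1 match(es); 1 pass the dangling check.
match: 0->7, 1->4, 2->0, 3->2, 4->6 | applicable
count: 1
applicable_count: 1


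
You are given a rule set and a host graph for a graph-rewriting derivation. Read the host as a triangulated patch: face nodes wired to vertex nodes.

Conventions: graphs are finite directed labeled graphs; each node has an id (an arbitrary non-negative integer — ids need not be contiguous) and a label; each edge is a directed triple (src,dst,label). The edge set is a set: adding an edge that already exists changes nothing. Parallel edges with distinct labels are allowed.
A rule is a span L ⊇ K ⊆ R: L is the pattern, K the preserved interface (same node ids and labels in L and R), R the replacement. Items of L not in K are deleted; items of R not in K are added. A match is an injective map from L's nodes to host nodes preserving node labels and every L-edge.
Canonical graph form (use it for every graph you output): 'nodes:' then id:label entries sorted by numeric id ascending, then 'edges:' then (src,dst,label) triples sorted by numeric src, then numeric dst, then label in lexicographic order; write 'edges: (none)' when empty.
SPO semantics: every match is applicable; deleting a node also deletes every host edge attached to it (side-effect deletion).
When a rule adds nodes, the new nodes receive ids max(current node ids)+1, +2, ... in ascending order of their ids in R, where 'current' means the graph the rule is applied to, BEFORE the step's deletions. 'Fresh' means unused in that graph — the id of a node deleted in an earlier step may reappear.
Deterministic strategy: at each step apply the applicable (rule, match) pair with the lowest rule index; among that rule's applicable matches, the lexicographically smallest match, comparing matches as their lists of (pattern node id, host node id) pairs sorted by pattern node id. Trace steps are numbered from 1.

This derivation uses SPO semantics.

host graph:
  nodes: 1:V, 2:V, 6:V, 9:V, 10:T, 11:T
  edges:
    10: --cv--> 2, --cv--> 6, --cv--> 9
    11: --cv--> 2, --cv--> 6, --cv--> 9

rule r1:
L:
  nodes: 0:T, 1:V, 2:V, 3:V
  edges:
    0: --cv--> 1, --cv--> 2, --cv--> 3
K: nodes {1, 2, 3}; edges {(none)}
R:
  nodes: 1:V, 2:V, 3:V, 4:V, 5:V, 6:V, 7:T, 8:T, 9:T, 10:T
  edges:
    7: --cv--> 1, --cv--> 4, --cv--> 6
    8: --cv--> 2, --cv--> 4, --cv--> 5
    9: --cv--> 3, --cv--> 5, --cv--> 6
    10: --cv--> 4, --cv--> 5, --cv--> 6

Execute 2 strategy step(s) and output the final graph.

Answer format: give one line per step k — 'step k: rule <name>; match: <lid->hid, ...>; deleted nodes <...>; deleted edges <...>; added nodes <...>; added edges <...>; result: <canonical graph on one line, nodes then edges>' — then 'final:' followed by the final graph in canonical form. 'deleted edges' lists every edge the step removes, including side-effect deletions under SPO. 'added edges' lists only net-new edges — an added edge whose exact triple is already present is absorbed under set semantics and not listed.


step 1: rule r1; match: 0->10, 1->2, 2->6, 3->9; deleted nodes 10; deleted edges (10,2,cv); (10,6,cv); (10,9,cv); added nodes 12, 13, 14, 15, 16, 17, 18; added edges (15,2,cv); (15,12,cv); (15,14,cv); (16,6,cv); (16,12,cv); (16,13,cv); (17,9,cv); (17,13,cv); (17,14,cv); (18,12,cv); (18,13,cv); (18,14,cv); result: nodes: 1:V, 2:V, 6:V, 9:V, 11:T, 12:V, 13:V, 14:V, 15:T, 16:T, 17:T, 18:T edges: (11,2,cv); (11,6,cv); (11,9,cv); (15,2,cv); (15,12,cv); (15,14,cv); (16,6,cv); (16,12,cv); (16,13,cv); (17,9,cv); (17,13,cv); (17,14,cv); (18,12,cv); (18,13,cv); (18,14,cv)
step 2: rule r1; match: 0->11, 1->2, 2->6, 3->9; deleted nodes 11; deleted edges (11,2,cv); (11,6,cv); (11,9,cv); added nodes 19, 20, 21, 22, 23, 24, 25; added edges (22,2,cv); (22,19,cv); (22,21,cv); (23,6,cv); (23,19,cv); (23,20,cv); (24,9,cv); (24,20,cv); (24,21,cv); (25,19,cv); (25,20,cv); (25,21,cv); result: nodes: 1:V, 2:V, 6:V, 9:V, 12:V, 13:V, 14:V, 15:T, 16:T, 17:T, 18:T, 19:V, 20:V, 21:V, 22:T, 23:T, 24:T, 25:T edges: (15,2,cv); (15,12,cv); (15,14,cv); (16,6,cv); (16,12,cv); (16,13,cv); (17,9,cv); (17,13,cv); (17,14,cv); (18,12,cv); (18,13,cv); (18,14,cv); (22,2,cv); (22,19,cv); (22,21,cv); (23,6,cv); (23,19,cv); (23,20,cv); (24,9,cv); (24,20,cv); (24,21,cv); (25,19,cv); (25,20,cv); (25,21,cv)
final:
nodes: 1:V, 2:V, 6:V, 9:V, 12:V, 13:V, 14:V, 15:T, 16:T, 17:T, 18:T, 19:V, 20:V, 21:V, 22:T, 23:T, 24:T, 25:T
edges: (15,2,cv); (15,12,cv); (15,14,cv); (16,6,cv); (16,12,cv); (16,13,cv); (17,9,cv); (17,13,cv); (17,14,cv); (18,12,cv); (18,13,cv); (18,14,cv); (22,2,cv); (22,19,cv); (22,21,cv); (23,6,cv); (23,19,cv); (23,20,cv); (24,9,cv); (24,20,cv); (24,21,cv); (25,19,cv); (25,20,cv); (25,21,cv)


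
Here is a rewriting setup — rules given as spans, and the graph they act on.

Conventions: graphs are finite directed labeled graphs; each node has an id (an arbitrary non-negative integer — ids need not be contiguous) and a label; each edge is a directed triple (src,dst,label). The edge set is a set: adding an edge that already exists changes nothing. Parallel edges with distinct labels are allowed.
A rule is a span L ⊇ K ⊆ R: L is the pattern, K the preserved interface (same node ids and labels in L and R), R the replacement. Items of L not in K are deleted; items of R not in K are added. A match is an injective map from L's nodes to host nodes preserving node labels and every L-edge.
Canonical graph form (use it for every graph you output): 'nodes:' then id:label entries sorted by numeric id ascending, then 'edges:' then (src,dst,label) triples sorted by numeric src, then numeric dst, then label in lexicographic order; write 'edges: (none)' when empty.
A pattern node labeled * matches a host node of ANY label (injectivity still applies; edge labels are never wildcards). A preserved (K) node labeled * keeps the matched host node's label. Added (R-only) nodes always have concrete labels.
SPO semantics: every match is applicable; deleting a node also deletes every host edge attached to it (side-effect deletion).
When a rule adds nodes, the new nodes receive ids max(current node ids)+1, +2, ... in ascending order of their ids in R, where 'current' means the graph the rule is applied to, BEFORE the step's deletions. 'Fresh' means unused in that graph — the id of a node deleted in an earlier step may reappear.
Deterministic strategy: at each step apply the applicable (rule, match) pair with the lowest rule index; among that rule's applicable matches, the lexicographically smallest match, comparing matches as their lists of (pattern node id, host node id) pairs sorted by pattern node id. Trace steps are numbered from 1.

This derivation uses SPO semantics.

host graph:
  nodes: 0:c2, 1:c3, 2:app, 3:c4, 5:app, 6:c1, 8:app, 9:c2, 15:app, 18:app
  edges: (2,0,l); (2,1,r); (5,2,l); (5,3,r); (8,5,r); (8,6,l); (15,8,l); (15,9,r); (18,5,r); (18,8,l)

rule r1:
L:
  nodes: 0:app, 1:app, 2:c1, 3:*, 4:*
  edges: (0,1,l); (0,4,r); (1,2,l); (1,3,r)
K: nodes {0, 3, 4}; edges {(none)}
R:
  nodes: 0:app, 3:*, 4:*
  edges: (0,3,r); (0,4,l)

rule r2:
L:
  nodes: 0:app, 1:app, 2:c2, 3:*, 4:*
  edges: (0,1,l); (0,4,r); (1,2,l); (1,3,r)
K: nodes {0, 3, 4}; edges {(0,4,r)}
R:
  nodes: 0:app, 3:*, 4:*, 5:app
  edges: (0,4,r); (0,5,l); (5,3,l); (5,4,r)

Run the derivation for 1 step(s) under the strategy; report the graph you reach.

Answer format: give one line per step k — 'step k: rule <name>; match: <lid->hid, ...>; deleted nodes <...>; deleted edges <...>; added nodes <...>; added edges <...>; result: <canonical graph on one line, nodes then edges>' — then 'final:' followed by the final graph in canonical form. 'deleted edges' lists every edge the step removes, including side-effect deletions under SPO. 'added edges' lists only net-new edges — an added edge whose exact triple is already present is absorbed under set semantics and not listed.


step 1: rule r1; match: 0->15, 1->8, 2->6, 3->5, 4->9; deleted nodes 6, 8; deleted edges (8,5,r); (8,6,l); (15,8,l); (15,9,r); (18,8,l); added nodes (none); added edges (15,5,r); (15,9,l); result: nodes: 0:c2, 1:c3, 2:app, 3:c4, 5:app, 9:c2, 15:app, 18:app edges: (2,0,l); (2,1,r); (5,2,l); (5,3,r); (15,5,r); (15,9,l); (18,5,r)
final:
nodes: 0:c2, 1:c3, 2:app, 3:c4, 5:app, 9:c2, 15:app, 18:app
edges: (2,0,l); (2,1,r); (5,2,l); (5,3,r); (15,5,r); (15,9,l); (18,5,r)


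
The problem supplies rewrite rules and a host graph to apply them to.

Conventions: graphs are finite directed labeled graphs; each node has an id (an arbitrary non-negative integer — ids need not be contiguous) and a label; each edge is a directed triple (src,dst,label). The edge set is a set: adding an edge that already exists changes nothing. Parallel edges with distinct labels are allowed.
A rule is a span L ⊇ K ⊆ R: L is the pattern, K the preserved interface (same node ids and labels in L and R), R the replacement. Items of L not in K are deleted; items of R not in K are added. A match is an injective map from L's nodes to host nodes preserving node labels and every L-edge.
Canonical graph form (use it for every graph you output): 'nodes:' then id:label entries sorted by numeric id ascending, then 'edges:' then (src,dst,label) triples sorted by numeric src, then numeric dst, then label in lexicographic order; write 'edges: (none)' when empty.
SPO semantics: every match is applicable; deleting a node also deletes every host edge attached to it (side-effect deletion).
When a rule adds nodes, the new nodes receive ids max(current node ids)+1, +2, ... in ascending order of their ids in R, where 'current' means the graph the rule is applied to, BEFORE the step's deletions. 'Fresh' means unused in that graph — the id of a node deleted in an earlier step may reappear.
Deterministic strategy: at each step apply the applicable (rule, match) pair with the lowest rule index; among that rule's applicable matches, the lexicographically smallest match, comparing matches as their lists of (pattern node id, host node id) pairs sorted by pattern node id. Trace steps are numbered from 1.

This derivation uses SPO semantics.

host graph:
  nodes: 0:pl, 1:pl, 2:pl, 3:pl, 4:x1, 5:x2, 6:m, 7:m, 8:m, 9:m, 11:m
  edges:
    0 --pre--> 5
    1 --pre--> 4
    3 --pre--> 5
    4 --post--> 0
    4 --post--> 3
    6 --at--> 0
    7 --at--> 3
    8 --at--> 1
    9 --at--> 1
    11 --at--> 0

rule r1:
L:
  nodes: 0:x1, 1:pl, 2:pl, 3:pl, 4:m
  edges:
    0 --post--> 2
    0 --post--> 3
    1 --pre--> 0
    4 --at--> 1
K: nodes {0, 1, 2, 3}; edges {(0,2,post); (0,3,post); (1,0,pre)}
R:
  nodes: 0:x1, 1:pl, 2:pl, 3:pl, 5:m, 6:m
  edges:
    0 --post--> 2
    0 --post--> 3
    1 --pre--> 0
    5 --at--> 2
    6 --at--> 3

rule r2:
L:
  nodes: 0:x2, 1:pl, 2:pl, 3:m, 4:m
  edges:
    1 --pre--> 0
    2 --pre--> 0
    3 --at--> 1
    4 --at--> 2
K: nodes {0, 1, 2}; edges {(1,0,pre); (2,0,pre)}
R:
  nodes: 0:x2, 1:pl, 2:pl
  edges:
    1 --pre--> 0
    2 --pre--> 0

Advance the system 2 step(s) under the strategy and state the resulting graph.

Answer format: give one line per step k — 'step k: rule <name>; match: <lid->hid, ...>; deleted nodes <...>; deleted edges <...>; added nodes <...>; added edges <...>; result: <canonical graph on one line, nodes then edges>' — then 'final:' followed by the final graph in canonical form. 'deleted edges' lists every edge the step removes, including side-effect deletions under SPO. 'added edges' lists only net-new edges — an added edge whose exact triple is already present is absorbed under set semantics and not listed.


step 1: rule r1; match: 0->4, 1->1, 2->0, 3->3, 4->8; deleted nodes 8; deleted edges (8,1,at); added nodes 12, 13; added edges (12,0,at); (13,3,at); result: nodes: 0:pl, 1:pl, 2:pl, 3:pl, 4:x1, 5:x2, 6:m, 7:m, 9:m, 11:m, 12:m, 13:m edges: (0,5,pre); (1,4,pre); (3,5,pre); (4,0,post); (4,3,post); (6,0,at); (7,3,at); (9,1,at); (11,0,at); (12,0,at); (13,3,at)
step 2: rule r1; match: 0->4, 1->1, 2->0, 3->3, 4->9; deleted nodes 9; deleted edges (9,1,at); added nodes 14, 15; added edges (14,0,at); (15,3,at); result: nodes: 0:pl, 1:pl, 2:pl, 3:pl, 4:x1, 5:x2, 6:m, 7:m, 11:m, 12:m, 13:m, 14:m, 15:m edges: (0,5,pre); (1,4,pre); (3,5,pre); (4,0,post); (4,3,post); (6,0,at); (7,3,at); (11,0,at); (12,0,at); (13,3,at); (14,0,at); (15,3,at)
final:
nodes: 0:pl, 1:pl, 2:pl, 3:pl, 4:x1, 5:x2, 6:m, 7:m, 11:m, 12:m, 13:m, 14:m, 15:m
edges: (0,5,pre); (1,4,pre); (3,5,pre); (4,0,post); (4,3,post); (6,0,at); (7,3,at); (11,0,at); (12,0,at); (13,3,at); (14,0,at); (15,3,at)
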